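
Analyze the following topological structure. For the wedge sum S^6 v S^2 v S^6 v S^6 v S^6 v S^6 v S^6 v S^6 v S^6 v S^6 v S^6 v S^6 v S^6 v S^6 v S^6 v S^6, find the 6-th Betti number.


For a wedge of spheres, H_k (k>0) is free on one generator per sphere of dimension k.
Spheres of dimension 6: count = 15.
b_6 = 15

15


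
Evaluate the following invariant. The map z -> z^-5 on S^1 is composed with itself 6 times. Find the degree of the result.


deg(f) = -5. Degree is multiplicative: deg(f^6) = (deg f)^6.
deg(f^6) = (-5)^6 = 15625

15625


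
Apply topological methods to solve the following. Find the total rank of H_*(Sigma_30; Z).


For Sigma_30: b_0 = 1, b_1 = 2g = 60, b_2 = 1.
Total = 1 + 60 + 1 = 62

62


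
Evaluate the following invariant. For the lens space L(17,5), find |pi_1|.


pi_1(L(p,q)) = Z/pZ for any q coprime to p.
|pi_1(L(17,5))| = 17

17


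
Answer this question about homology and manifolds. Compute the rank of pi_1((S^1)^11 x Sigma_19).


pi_1(A x B) = pi_1(A) x pi_1(B); rank of abelianization = b_1.
b_1(T^11) = 11, b_1(Sigma_19) = 2*19 = 38.
b_1(product) = 11 + 38 = 49

49


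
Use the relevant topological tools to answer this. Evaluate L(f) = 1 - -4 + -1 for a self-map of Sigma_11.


L(f) = tr(f_0*) - tr(f_1*) + tr(f_2*).
= 1 - (-4) + (-1)
= 4

4


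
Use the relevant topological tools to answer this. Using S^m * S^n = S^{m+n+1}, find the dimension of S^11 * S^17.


Join of spheres: S^m * S^n = S^{m+n+1}.
dim = 11 + 17 + 1 = 29

29


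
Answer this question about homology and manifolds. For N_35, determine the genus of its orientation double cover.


chi(N_35) = 2 - 35 = -33.
Double cover: chi(Sigma_g) = 2 * chi(N_35) = 2*(-33) = -66.
2 - 2g = -66, so g = (2 - (-66))/2 = 68/2 = 34

34


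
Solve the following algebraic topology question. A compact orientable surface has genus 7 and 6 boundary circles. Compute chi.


For a compact orientable surface with genus g and b boundary components: chi = 2 - 2g - b.
chi = 2 - 2*7 - 6 = 2 - 14 - 6 = -18

-18


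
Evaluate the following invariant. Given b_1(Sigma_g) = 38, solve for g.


For a closed orientable surface: b_1 = 2g.
38 = 2g
g = 38 / 2 = 19

19


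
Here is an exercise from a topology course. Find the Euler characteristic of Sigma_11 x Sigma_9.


chi(Sigma_11) = 2 - 2*11 = -20
chi(Sigma_9) = 2 - 2*9 = -16
chi(product) = (-20) * (-16) = 320

320


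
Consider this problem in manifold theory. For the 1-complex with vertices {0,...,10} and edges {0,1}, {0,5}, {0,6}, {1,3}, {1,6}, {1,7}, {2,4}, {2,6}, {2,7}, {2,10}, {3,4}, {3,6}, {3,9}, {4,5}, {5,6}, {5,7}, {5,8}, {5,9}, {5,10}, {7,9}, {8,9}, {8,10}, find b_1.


b_1 = E - V + (number of components).
E = 22, V = 11, components = 1.
b_1 = 22 - 11 + 1 = 12

12


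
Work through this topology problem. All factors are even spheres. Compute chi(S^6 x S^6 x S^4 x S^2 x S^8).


chi is multiplicative: chi(X x Y) = chi(X) chi(Y).
Each even-dim sphere has chi = 2. There are 5 factors.
chi = 2^5 = 32

32


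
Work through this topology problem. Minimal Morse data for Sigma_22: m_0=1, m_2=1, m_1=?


A perfect Morse function has m_k = b_k.
For Sigma_22: b_0=1, b_1=2g=44, b_2=1.
Saddles m_1 = 2g = 44

44


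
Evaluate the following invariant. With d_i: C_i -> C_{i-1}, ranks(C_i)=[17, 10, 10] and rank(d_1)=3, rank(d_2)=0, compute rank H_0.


rank H_k = rank(ker d_k) - rank(im d_{k+1}).
rank(ker d_0) = rank(C_0) - rank(d_0) = 17 - 0 = 17.
rank(im d_{0+1}) = 3.
rank H_0 = 17 - 3 = 14

14


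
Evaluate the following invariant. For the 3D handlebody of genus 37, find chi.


A genus-g handlebody deformation retracts to a wedge of g circles.
chi(vee_g S^1) = 1 - g.
chi(H_37) = 1 - 37 = -36

-36


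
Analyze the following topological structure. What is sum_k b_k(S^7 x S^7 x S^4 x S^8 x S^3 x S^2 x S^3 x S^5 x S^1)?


Total Betti number is multiplicative under products.
Each S^d (d>=1) has total Betti number 2.
There are 9 sphere factors.
Total = 2^9 = 512

512


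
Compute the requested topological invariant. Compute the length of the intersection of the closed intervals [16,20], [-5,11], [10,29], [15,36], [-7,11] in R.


Intersection = [max(a_i), min(b_i)] = [16, 11].
Since 16 > 11, the intersection is empty.
Length = 0

0


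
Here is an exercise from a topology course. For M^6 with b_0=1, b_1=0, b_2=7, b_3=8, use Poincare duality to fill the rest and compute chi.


By Poincare duality b_k = b_{6-k}, so full Betti numbers: b_0=1, b_1=0, b_2=7, b_3=8, b_4=7, b_5=0, b_6=1.
chi = sum (-1)^k b_k = 8

8


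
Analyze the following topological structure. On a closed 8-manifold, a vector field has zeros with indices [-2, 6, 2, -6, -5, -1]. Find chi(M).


Poincare-Hopf: chi(M) = sum of indices of zeros.
chi = (-2) + (6) + (2) + (-6) + (-5) + (-1) = -6

-6


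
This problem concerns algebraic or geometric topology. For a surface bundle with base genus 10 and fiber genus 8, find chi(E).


For a fiber bundle F -> E -> B (with CW structure): chi(E) = chi(B) * chi(F).
chi(Sigma_10) = -18, chi(Sigma_8) = -14.
chi(E) = (-18) * (-14) = 252

252


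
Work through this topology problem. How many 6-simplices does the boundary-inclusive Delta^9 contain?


Delta^9 has 9+1 vertices. A 6-face is a choice of 6+1 vertices.
f_6 = C(9+1, 6+1) = C(10,7) = 120

120


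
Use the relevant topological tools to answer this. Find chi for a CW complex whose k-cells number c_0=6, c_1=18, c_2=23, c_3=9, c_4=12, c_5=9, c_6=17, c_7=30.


chi = sum_k (-1)^k c_k.
= (-1)^0*6 + (-1)^1*18 + (-1)^2*23 + (-1)^3*9 + (-1)^4*12 + (-1)^5*9 + (-1)^6*17 + (-1)^7*30
= (6) + (-18) + (23) + (-9) + (12) + (-9) + (17) + (-30)
= -8

-8


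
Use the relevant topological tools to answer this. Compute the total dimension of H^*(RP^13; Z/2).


H^k(RP^13; Z/2) = Z/2 for each 0 <= k <= 13.
Total dimension = 13 + 1 = 14

14


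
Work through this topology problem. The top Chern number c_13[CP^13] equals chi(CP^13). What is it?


For any closed oriented manifold, <e(TM),[M]> = chi(M).
chi(CP^13) = 13+1 = 14

14


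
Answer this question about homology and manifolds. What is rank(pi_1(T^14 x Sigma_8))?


pi_1(A x B) = pi_1(A) x pi_1(B); rank of abelianization = b_1.
b_1(T^14) = 14, b_1(Sigma_8) = 2*8 = 16.
b_1(product) = 14 + 16 = 30

30


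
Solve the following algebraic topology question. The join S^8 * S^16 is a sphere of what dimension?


Join of spheres: S^m * S^n = S^{m+n+1}.
dim = 8 + 16 + 1 = 25

25


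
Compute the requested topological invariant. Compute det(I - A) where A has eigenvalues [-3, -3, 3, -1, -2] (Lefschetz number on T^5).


For a torus self-map: L(f) = det(I - A) where A acts on H_1.
L(f) = (1--3) * (1--3) * (1-3) * (1--1) * (1--2) = 4 * 4 * -2 * 2 * 3 = -192

-192


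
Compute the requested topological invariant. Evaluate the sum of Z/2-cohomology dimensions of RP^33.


H^k(RP^33; Z/2) = Z/2 for each 0 <= k <= 33.
Total dimension = 33 + 1 = 34

34


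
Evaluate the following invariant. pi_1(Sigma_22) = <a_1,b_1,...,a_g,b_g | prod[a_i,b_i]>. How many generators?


Standard presentation: pi_1(Sigma_g) = <a_1,b_1,...,a_g,b_g | [a_1,b_1]...[a_g,b_g] = 1>.
Number of generators = 2g = 2*22 = 44

44


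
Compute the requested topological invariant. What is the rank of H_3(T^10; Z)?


By the Kunneth formula, b_k(T^n) = C(n,k).
b_3(T^10) = C(10,3).
C(10,3) = 10!/(3!*7!) = 120

120


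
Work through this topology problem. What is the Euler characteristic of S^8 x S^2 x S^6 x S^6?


chi is multiplicative: chi(X x Y) = chi(X) chi(Y).
Each even-dim sphere has chi = 2. There are 4 factors.
chi = 2^4 = 16

16


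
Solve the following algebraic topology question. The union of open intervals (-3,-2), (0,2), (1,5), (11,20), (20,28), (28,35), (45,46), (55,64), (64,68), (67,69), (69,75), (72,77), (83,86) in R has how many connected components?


Sort and merge overlapping open intervals.
Merged: (-3,-2), (0,5), (11,20), (20,28), (28,35), (45,46), (55,64), (64,69), (69,77), (83,86).
Number of components = 10

10


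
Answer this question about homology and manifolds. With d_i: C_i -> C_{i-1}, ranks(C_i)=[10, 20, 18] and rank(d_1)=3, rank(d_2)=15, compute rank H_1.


rank H_k = rank(ker d_k) - rank(im d_{k+1}).
rank(ker d_1) = rank(C_1) - rank(d_1) = 20 - 3 = 17.
rank(im d_{1+1}) = 15.
rank H_1 = 17 - 15 = 2

2


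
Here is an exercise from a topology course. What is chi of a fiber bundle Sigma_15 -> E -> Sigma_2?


For a fiber bundle F -> E -> B (with CW structure): chi(E) = chi(B) * chi(F).
chi(Sigma_2) = -2, chi(Sigma_15) = -28.
chi(E) = (-2) * (-28) = 56

56


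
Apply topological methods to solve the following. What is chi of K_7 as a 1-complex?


K_7: V = 7, E = C(7,2) = 21.
chi = V - E = 7 - 21 = -14

-14


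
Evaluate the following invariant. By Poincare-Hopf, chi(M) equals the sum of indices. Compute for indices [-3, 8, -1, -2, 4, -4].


Poincare-Hopf: chi(M) = sum of indices of zeros.
chi = (-3) + (8) + (-1) + (-2) + (4) + (-4) = 2

2


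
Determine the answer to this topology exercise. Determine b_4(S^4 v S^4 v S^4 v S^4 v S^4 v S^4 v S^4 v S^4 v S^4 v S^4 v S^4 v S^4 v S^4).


For a wedge of spheres, H_k (k>0) is free on one generator per sphere of dimension k.
Spheres of dimension 4: count = 13.
b_4 = 13

13


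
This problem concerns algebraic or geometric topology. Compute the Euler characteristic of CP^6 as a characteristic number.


For any closed oriented manifold, <e(TM),[M]> = chi(M).
chi(CP^6) = 6+1 = 7

7


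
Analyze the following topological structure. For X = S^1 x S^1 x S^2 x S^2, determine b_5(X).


Each S^d has Poincare polynomial 1 + t^d.
The product S^1 x S^1 x S^2 x S^2 has Poincare polynomial prod(1+t^d_i).
Expanding: b_0=1, b_1=2, b_2=3, b_3=4, b_4=3, b_5=2, b_6=1.
b_5 = 2

2


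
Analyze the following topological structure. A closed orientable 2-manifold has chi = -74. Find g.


chi = 2 - 2g for closed orientable surfaces.
-74 = 2 - 2g
2g = 2 - (-74) = 76
g = 38

38


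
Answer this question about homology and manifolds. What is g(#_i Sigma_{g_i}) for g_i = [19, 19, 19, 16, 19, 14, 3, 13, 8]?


Genus is additive under connected sum of orientable surfaces.
g = 19 + 19 + 19 + 16 + 19 + 14 + 3 + 13 + 8 = 130

130


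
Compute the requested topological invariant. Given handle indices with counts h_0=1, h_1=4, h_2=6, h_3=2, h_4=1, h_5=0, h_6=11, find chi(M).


Handles of index k contribute (-1)^k to chi (same as CW cells).
chi = (1) + (-4) + (6) + (-2) + (1) + (0) + (11) = 13

13


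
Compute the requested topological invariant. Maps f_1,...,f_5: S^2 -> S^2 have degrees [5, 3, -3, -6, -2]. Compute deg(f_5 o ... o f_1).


Degree is multiplicative: deg(composition) = product of degrees.
= (5) * (3) * (-3) * (-6) * (-2) = -540

-540


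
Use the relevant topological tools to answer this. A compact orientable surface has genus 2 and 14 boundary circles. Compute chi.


For a compact orientable surface with genus g and b boundary components: chi = 2 - 2g - b.
chi = 2 - 2*2 - 14 = 2 - 4 - 14 = -16

-16


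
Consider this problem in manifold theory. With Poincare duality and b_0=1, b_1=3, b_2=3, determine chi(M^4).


By Poincare duality b_k = b_{4-k}, so full Betti numbers: b_0=1, b_1=3, b_2=3, b_3=3, b_4=1.
chi = sum (-1)^k b_k = -1

-1


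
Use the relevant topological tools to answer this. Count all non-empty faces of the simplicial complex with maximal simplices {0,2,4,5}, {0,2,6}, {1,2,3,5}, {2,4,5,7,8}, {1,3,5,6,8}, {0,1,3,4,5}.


Each maximal simplex on m vertices has 2^m - 1 nonempty faces.
Take the union (dedupe shared faces).
Total distinct faces = 94

94


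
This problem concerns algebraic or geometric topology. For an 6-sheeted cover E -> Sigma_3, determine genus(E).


For an n-sheeted cover: chi(E) = n * chi(B).
chi(Sigma_3) = 2 - 2*3 = -4.
chi(E) = 6 * (-4) = -24.
genus(E) = (2 - chi(E))/2 = (2 - (-24))/2 = 26/2 = 13

13


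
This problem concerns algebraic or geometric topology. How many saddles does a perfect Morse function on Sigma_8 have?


A perfect Morse function has m_k = b_k.
For Sigma_8: b_0=1, b_1=2g=16, b_2=1.
Saddles m_1 = 2g = 16

16


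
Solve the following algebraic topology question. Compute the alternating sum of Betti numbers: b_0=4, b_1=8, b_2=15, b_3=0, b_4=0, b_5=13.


chi = sum_k (-1)^k b_k.
= (4) + (-8) + (15) + (0) + (0) + (-13)
= -2

-2


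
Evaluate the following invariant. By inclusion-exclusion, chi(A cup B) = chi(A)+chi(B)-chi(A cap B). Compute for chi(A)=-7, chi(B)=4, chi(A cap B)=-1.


chi(A cup B) = chi(A) + chi(B) - chi(A cap B)
= -7 + (4) - (-1)
= -2

-2


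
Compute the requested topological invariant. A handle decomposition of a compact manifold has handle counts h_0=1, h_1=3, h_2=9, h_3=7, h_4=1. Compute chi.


Handles of index k contribute (-1)^k to chi (same as CW cells).
chi = (1) + (-3) + (9) + (-7) + (1) = 1

1


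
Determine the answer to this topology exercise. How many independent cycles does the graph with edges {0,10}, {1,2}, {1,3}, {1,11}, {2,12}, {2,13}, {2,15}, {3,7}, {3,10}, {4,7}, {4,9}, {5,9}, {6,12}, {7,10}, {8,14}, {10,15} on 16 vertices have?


b_1 = E - V + (number of components).
E = 16, V = 16, components = 2.
b_1 = 16 - 16 + 2 = 2

2


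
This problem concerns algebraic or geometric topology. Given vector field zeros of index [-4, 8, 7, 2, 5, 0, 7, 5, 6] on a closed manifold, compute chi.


Poincare-Hopf: chi(M) = sum of indices of zeros.
chi = (-4) + (8) + (7) + (2) + (5) + (0) + (7) + (5) + (6) = 36

36


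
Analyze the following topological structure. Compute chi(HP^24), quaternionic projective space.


HP^24 has one cell in each dimension 0, 4, ..., 4*24 (24+1 cells, all even-dim).
chi = 24 + 1 = 25

25


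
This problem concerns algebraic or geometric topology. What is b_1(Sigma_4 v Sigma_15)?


For a wedge: H_1(A v B) = H_1(A) + H_1(B).
b_1(Sigma_4) = 8, b_1(Sigma_15) = 30.
b_1 = 8 + 30 = 38

38


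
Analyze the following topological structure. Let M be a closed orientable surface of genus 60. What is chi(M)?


For a closed orientable surface of genus g: chi = 2 - 2g.
Here g = 60.
chi = 2 - 2*60 = 2 - 120 = -118

-118


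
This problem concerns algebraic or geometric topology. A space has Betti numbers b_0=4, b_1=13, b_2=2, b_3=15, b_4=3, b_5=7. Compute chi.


chi = sum_k (-1)^k b_k.
= (4) + (-13) + (2) + (-15) + (3) + (-7)
= -26

-26


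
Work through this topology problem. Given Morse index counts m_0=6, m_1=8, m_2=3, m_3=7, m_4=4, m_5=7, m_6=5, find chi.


Morse theory: chi(M) = sum_k (-1)^k m_k where m_k = #(index-k critical points).
= (6) + (-8) + (3) + (-7) + (4) + (-7) + (5) = -4

-4


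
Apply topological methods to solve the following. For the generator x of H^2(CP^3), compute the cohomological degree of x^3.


|x| = 2 in H^*(CP^n).
|x^3| = 3 * |x| = 3 * 2 = 6

6


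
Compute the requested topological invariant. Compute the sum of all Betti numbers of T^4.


b_k(T^4) = C(4,k), so the sum over k is sum_k C(4,k) = 2^4.
Total = 2^4 = 16

16


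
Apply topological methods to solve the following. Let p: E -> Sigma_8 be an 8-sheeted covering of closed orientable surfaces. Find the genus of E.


For an n-sheeted cover: chi(E) = n * chi(B).
chi(Sigma_8) = 2 - 2*8 = -14.
chi(E) = 8 * (-14) = -112.
genus(E) = (2 - chi(E))/2 = (2 - (-112))/2 = 114/2 = 57

57


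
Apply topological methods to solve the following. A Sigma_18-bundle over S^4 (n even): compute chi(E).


chi(S^4) = 2 (n even), chi(Sigma_18) = 2 - 2*18 = -34.
chi(E) = 2 * (-34) = -68

-68


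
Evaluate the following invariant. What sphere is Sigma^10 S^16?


Each suspension raises dimension by 1: Sigma S^n = S^{n+1}.
Sigma^10 S^16 = S^{16+10} = S^26

26


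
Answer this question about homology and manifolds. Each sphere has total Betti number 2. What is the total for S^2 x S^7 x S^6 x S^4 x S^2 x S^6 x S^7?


Total Betti number is multiplicative under products.
Each S^d (d>=1) has total Betti number 2.
There are 7 sphere factors.
Total = 2^7 = 128

128


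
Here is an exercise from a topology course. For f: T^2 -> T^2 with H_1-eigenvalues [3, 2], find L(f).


For a torus self-map: L(f) = det(I - A) where A acts on H_1.
L(f) = (1-3) * (1-2) = -2 * -1 = 2

2


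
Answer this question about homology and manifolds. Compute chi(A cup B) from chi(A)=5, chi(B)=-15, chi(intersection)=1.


chi(A cup B) = chi(A) + chi(B) - chi(A cap B)
= 5 + (-15) - (1)
= -11

-11


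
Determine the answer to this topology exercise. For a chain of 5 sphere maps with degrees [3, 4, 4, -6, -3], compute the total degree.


Degree is multiplicative: deg(composition) = product of degrees.
= (3) * (4) * (4) * (-6) * (-3) = 864

864


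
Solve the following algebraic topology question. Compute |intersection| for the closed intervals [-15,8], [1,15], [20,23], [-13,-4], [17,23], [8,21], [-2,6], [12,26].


Intersection = [max(a_i), min(b_i)] = [20, -4].
Since 20 > -4, the intersection is empty.
Length = 0

0


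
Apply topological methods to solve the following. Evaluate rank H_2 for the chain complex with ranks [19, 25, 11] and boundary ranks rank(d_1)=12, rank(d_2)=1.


rank H_k = rank(ker d_k) - rank(im d_{k+1}).
rank(ker d_2) = rank(C_2) - rank(d_2) = 11 - 1 = 10.
rank(im d_{2+1}) = 0.
rank H_2 = 10 - 0 = 10

10


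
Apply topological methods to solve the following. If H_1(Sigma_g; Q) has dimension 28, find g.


For a closed orientable surface: b_1 = 2g.
28 = 2g
g = 28 / 2 = 14

14


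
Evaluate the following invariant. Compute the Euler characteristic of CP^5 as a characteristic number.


For any closed oriented manifold, <e(TM),[M]> = chi(M).
chi(CP^5) = 5+1 = 6

6


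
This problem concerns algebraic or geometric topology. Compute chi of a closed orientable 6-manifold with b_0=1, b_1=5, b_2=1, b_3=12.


By Poincare duality b_k = b_{6-k}, so full Betti numbers: b_0=1, b_1=5, b_2=1, b_3=12, b_4=1, b_5=5, b_6=1.
chi = sum (-1)^k b_k = -18

-18


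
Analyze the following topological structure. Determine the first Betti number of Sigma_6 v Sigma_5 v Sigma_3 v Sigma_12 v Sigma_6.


For a wedge X v Y: reduced H_k(X v Y) = H_k(X) + H_k(Y).
Each Sigma_g contributes b_1 = 2g.
b_1 = 12 + 10 + 6 + 24 + 12 = 64

64


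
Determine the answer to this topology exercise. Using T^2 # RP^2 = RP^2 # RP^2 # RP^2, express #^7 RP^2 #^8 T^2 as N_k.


Since a >= 1, the sum is non-orientable; each T^2 can be replaced by RP^2 # RP^2 (since T^2#RP^2 = 3RP^2).
Total crosscaps k = 7 + 2*8 = 23.
Check via chi: chi = 7*1 + 8*0 - (7+8-1)*2 = -21 = 2 - k = -21. Consistent.

23


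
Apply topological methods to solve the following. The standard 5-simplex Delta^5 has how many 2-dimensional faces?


Delta^5 has 5+1 vertices. A 2-face is a choice of 2+1 vertices.
f_2 = C(5+1, 2+1) = C(6,3) = 20

20


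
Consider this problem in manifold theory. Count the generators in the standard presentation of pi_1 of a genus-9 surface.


Standard presentation: pi_1(Sigma_g) = <a_1,b_1,...,a_g,b_g | [a_1,b_1]...[a_g,b_g] = 1>.
Number of generators = 2g = 2*9 = 18

18


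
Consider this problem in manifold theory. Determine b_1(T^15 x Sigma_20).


pi_1(A x B) = pi_1(A) x pi_1(B); rank of abelianization = b_1.
b_1(T^15) = 15, b_1(Sigma_20) = 2*20 = 40.
b_1(product) = 15 + 40 = 55

55


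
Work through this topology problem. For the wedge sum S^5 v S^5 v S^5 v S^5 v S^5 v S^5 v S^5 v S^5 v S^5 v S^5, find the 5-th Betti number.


For a wedge of spheres, H_k (k>0) is free on one generator per sphere of dimension k.
Spheres of dimension 5: count = 10.
b_5 = 10

10


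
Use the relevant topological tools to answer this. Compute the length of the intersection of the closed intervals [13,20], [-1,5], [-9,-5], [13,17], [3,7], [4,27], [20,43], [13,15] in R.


Intersection = [max(a_i), min(b_i)] = [20, -5].
Since 20 > -5, the intersection is empty.
Length = 0

0


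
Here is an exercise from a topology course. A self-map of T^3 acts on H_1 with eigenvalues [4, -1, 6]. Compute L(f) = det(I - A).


For a torus self-map: L(f) = det(I - A) where A acts on H_1.
L(f) = (1-4) * (1--1) * (1-6) = -3 * 2 * -5 = 30

30


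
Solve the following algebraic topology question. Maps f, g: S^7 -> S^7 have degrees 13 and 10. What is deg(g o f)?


Degree is multiplicative under composition: deg(g o f) = deg(g) * deg(f).
= 10 * 13 = 130

130


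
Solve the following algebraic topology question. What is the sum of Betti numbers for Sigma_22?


For Sigma_22: b_0 = 1, b_1 = 2g = 44, b_2 = 1.
Total = 1 + 44 + 1 = 46

46


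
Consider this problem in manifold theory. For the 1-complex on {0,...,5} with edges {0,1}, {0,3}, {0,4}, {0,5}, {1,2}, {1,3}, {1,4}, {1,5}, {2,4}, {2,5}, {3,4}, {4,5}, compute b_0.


Run DFS/union-find over 6 vertices.
V = 6, E = 12.
Number of components = 1

1


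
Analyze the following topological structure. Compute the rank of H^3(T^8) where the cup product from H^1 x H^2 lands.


Cup product: H^p x H^q -> H^{p+q}; here p+q = 1+2 = 3.
rank H^k(T^n) = C(n,k).
C(8,3) = 56

56


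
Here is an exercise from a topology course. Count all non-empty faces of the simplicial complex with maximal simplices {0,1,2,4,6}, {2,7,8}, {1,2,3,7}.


Each maximal simplex on m vertices has 2^m - 1 nonempty faces.
Take the union (dedupe shared faces).
Total distinct faces = 47

47


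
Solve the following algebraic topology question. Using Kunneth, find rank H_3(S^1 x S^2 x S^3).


Each S^d has Poincare polynomial 1 + t^d.
The product S^1 x S^2 x S^3 has Poincare polynomial prod(1+t^d_i).
Expanding: b_0=1, b_1=1, b_2=1, b_3=2, b_4=1, b_5=1, b_6=1.
b_3 = 2

2


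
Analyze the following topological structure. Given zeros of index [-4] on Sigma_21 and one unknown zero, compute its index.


Poincare-Hopf: sum of indices = chi(M).
chi(Sigma_21) = 2 - 2*21 = -40.
Sum of known indices = -4.
x = chi - (sum known) = -40 - (-4) = -36

-36


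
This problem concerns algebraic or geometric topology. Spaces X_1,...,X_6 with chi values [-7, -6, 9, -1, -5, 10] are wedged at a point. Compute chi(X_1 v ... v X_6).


chi(A v B) = chi(A) + chi(B) - 1 (one point identified).
For 6 spaces: chi = (sum chi_i) - (6 - 1).
sum = 0; chi = 0 - 5 = -5

-5


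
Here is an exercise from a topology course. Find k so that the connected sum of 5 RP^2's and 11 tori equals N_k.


Since a >= 1, the sum is non-orientable; each T^2 can be replaced by RP^2 # RP^2 (since T^2#RP^2 = 3RP^2).
Total crosscaps k = 5 + 2*11 = 27.
Check via chi: chi = 5*1 + 11*0 - (5+11-1)*2 = -25 = 2 - k = -25. Consistent.

27


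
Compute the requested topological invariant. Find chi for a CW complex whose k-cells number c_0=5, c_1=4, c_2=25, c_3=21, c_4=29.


chi = sum_k (-1)^k c_k.
= (-1)^0*5 + (-1)^1*4 + (-1)^2*25 + (-1)^3*21 + (-1)^4*29
= (5) + (-4) + (25) + (-21) + (29)
= 34

34


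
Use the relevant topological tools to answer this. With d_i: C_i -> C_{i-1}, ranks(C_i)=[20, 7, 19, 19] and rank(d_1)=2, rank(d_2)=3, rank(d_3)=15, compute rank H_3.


rank H_k = rank(ker d_k) - rank(im d_{k+1}).
rank(ker d_3) = rank(C_3) - rank(d_3) = 19 - 15 = 4.
rank(im d_{3+1}) = 0.
rank H_3 = 4 - 0 = 4

4


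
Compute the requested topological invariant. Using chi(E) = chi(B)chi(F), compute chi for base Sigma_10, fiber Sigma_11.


For a fiber bundle F -> E -> B (with CW structure): chi(E) = chi(B) * chi(F).
chi(Sigma_10) = -18, chi(Sigma_11) = -20.
chi(E) = (-18) * (-20) = 360

360


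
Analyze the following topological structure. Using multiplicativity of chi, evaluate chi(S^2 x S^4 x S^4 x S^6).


chi is multiplicative: chi(X x Y) = chi(X) chi(Y).
Each even-dim sphere has chi = 2. There are 4 factors.
chi = 2^4 = 16

16


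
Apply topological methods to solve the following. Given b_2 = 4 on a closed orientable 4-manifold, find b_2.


Poincare duality for closed orientable n-manifolds: b_k = b_{n-k}.
Here n = 4, so b_2 = b_2 = 4

4


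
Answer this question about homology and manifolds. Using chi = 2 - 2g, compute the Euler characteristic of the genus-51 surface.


For a closed orientable surface of genus g: chi = 2 - 2g.
Here g = 51.
chi = 2 - 2*51 = 2 - 102 = -100

-100


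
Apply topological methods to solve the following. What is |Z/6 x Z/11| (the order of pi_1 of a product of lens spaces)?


pi_1(X x Y) = pi_1(X) x pi_1(Y).
pi_1(L(6,1)) = Z/6, pi_1(L(11,1)) = Z/11.
|Z/6 x Z/11| = 6 * 11 = 66

66


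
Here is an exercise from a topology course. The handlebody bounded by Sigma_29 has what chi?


A genus-g handlebody deformation retracts to a wedge of g circles.
chi(vee_g S^1) = 1 - g.
chi(H_29) = 1 - 29 = -28

-28


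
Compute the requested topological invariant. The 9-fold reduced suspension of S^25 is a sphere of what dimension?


Each suspension raises dimension by 1: Sigma S^n = S^{n+1}.
Sigma^9 S^25 = S^{25+9} = S^34

34


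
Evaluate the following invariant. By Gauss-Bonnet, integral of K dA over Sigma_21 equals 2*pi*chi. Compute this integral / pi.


Gauss-Bonnet: integral K dA = 2*pi*chi(M).
chi(Sigma_21) = 2 - 2*21 = -40.
(integral K dA)/pi = 2*chi = 2*(-40) = -80

-80


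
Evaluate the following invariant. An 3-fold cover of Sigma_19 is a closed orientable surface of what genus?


For an n-sheeted cover: chi(E) = n * chi(B).
chi(Sigma_19) = 2 - 2*19 = -36.
chi(E) = 3 * (-36) = -108.
genus(E) = (2 - chi(E))/2 = (2 - (-108))/2 = 110/2 = 55

55


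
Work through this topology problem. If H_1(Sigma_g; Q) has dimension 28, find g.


For a closed orientable surface: b_1 = 2g.
28 = 2g
g = 28 / 2 = 14

14


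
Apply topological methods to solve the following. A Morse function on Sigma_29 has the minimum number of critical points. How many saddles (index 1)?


A perfect Morse function has m_k = b_k.
For Sigma_29: b_0=1, b_1=2g=58, b_2=1.
Saddles m_1 = 2g = 58

58


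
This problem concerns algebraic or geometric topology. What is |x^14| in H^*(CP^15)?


|x| = 2 in H^*(CP^n).
|x^14| = 14 * |x| = 14 * 2 = 28

28


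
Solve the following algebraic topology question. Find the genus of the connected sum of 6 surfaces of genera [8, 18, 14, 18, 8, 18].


Genus is additive under connected sum of orientable surfaces.
g = 8 + 18 + 14 + 18 + 8 + 18 = 84

84


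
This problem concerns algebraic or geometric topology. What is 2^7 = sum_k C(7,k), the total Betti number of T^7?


b_k(T^7) = C(7,k), so the sum over k is sum_k C(7,k) = 2^7.
Total = 2^7 = 128

128


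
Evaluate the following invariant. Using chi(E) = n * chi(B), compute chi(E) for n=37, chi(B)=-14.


For a finite covering: chi(E) = (number of sheets) * chi(B).
chi(E) = 37 * (-14) = -518

-518


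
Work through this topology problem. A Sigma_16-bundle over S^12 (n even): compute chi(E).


chi(S^12) = 2 (n even), chi(Sigma_16) = 2 - 2*16 = -30.
chi(E) = 2 * (-30) = -60

-60


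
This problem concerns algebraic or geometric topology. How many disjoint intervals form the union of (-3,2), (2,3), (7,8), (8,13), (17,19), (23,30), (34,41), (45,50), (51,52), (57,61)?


Sort and merge overlapping open intervals.
Merged: (-3,2), (2,3), (7,8), (8,13), (17,19), (23,30), (34,41), (45,50), (51,52), (57,61).
Number of components = 10

10


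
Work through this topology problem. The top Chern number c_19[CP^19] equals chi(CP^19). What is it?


For any closed oriented manifold, <e(TM),[M]> = chi(M).
chi(CP^19) = 19+1 = 20

20


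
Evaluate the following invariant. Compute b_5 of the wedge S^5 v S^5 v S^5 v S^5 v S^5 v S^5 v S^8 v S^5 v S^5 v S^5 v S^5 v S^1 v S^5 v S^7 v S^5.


For a wedge of spheres, H_k (k>0) is free on one generator per sphere of dimension k.
Spheres of dimension 5: count = 12.
b_5 = 12

12


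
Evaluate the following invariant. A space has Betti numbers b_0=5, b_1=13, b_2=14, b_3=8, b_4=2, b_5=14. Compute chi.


chi = sum_k (-1)^k b_k.
= (5) + (-13) + (14) + (-8) + (2) + (-14)
= -14

-14


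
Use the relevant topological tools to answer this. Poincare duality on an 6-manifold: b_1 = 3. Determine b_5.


Poincare duality for closed orientable n-manifolds: b_k = b_{n-k}.
Here n = 6, so b_5 = b_1 = 3

3


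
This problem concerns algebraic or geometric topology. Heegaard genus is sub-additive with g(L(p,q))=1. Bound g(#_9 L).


Heegaard genus satisfies g(A#B) <= g(A) + g(B).
Each lens space has g = 1.
Upper bound: 9 * 1 = 9

9


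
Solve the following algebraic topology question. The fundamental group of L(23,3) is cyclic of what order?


pi_1(L(p,q)) = Z/pZ for any q coprime to p.
|pi_1(L(23,3))| = 23

23


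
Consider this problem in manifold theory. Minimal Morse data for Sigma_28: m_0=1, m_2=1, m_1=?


A perfect Morse function has m_k = b_k.
For Sigma_28: b_0=1, b_1=2g=56, b_2=1.
Saddles m_1 = 2g = 56

56


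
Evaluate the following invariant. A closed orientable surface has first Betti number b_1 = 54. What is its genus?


For a closed orientable surface: b_1 = 2g.
54 = 2g
g = 54 / 2 = 27

27


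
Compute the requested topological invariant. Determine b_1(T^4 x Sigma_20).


pi_1(A x B) = pi_1(A) x pi_1(B); rank of abelianization = b_1.
b_1(T^4) = 4, b_1(Sigma_20) = 2*20 = 40.
b_1(product) = 4 + 40 = 44

44


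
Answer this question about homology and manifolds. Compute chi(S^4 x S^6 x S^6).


chi is multiplicative: chi(X x Y) = chi(X) chi(Y).
Each even-dim sphere has chi = 2. There are 3 factors.
chi = 2^3 = 8

8


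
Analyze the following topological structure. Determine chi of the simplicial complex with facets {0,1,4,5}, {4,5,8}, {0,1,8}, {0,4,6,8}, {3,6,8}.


Enumerate all faces; f-vector: f_0=7, f_1=15, f_2=11, f_3=2.
chi = sum (-1)^k f_k = 1

1


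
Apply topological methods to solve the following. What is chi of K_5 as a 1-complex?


K_5: V = 5, E = C(5,2) = 10.
chi = V - E = 5 - 10 = -5

-5


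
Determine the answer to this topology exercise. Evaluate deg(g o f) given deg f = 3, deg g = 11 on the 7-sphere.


Degree is multiplicative under composition: deg(g o f) = deg(g) * deg(f).
= 11 * 3 = 33

33


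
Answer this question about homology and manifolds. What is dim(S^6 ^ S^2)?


S^m ^ S^n = S^{m+n}.
k = 6 + 2 = 8

8


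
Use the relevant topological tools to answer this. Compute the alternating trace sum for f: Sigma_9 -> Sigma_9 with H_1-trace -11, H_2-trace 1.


L(f) = tr(f_0*) - tr(f_1*) + tr(f_2*).
= 1 - (-11) + (1)
= 13

13


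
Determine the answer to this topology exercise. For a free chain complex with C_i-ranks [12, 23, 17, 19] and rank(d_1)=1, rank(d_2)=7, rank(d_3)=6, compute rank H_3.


rank H_k = rank(ker d_k) - rank(im d_{k+1}).
rank(ker d_3) = rank(C_3) - rank(d_3) = 19 - 6 = 13.
rank(im d_{3+1}) = 0.
rank H_3 = 13 - 0 = 13

13


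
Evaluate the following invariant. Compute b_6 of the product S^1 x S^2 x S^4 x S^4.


Each S^d has Poincare polynomial 1 + t^d.
The product S^1 x S^2 x S^4 x S^4 has Poincare polynomial prod(1+t^d_i).
Expanding: b_0=1, b_1=1, b_2=1, b_3=1, b_4=2, b_5=2, b_6=2, b_7=2, b_8=1, b_9=1, b_10=1, b_11=1.
b_6 = 2

2


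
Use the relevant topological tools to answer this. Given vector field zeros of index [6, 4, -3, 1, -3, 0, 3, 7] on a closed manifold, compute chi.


Poincare-Hopf: chi(M) = sum of indices of zeros.
chi = (6) + (4) + (-3) + (1) + (-3) + (0) + (3) + (7) = 15

15


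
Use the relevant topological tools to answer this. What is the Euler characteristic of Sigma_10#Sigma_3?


chi(Sigma_10) = 2 - 2*10 = -18
chi(Sigma_3) = 2 - 2*3 = -4
For surfaces: chi(A#B) = chi(A) + chi(B) - 2.
chi = -18 + -4 - 2 = -24

-24


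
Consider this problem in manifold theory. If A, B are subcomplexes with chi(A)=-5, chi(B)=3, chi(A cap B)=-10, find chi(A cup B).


chi(A cup B) = chi(A) + chi(B) - chi(A cap B)
= -5 + (3) - (-10)
= 8

8


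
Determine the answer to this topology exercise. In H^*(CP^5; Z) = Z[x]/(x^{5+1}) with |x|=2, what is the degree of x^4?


|x| = 2 in H^*(CP^n).
|x^4| = 4 * |x| = 4 * 2 = 8

8


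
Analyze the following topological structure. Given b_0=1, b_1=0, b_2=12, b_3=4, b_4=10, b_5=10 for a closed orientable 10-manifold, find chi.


By Poincare duality b_k = b_{10-k}, so full Betti numbers: b_0=1, b_1=0, b_2=12, b_3=4, b_4=10, b_5=10, b_6=10, b_7=4, b_8=12, b_9=0, b_10=1.
chi = sum (-1)^k b_k = 28

28


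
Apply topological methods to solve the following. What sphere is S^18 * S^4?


Join of spheres: S^m * S^n = S^{m+n+1}.
dim = 18 + 4 + 1 = 23

23


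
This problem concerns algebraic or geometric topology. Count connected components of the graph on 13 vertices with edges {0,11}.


Run DFS/union-find over 13 vertices.
V = 13, E = 1.
Number of components = 12

12


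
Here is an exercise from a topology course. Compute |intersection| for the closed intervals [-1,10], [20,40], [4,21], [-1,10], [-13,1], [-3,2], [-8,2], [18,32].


Intersection = [max(a_i), min(b_i)] = [20, 1].
Since 20 > 1, the intersection is empty.
Length = 0

0


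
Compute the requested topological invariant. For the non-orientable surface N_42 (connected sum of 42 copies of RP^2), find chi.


For a non-orientable closed surface with k crosscaps: chi = 2 - k.
Here k = 42.
chi = 2 - 42 = -40

-40


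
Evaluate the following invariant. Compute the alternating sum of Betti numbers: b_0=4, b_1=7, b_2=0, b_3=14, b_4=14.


chi = sum_k (-1)^k b_k.
= (4) + (-7) + (0) + (-14) + (14)
= -3

-3


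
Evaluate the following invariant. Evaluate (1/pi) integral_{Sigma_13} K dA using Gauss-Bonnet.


Gauss-Bonnet: integral K dA = 2*pi*chi(M).
chi(Sigma_13) = 2 - 2*13 = -24.
(integral K dA)/pi = 2*chi = 2*(-24) = -48

-48


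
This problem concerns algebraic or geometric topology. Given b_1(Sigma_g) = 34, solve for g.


For a closed orientable surface: b_1 = 2g.
34 = 2g
g = 34 / 2 = 17

17


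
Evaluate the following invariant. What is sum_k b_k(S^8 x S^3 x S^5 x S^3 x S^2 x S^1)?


Total Betti number is multiplicative under products.
Each S^d (d>=1) has total Betti number 2.
There are 6 sphere factors.
Total = 2^6 = 64

64


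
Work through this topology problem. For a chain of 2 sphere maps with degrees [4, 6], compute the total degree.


Degree is multiplicative: deg(composition) = product of degrees.
= (4) * (6) = 24

24


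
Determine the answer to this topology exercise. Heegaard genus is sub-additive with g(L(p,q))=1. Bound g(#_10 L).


Heegaard genus satisfies g(A#B) <= g(A) + g(B).
Each lens space has g = 1.
Upper bound: 10 * 1 = 10

10


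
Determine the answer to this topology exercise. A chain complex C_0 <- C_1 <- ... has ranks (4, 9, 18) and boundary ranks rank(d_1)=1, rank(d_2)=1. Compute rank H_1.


rank H_k = rank(ker d_k) - rank(im d_{k+1}).
rank(ker d_1) = rank(C_1) - rank(d_1) = 9 - 1 = 8.
rank(im d_{1+1}) = 1.
rank H_1 = 8 - 1 = 7

7


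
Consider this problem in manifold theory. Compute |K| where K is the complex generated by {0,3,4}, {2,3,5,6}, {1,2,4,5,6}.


Each maximal simplex on m vertices has 2^m - 1 nonempty faces.
Take the union (dedupe shared faces).
Total distinct faces = 44

44


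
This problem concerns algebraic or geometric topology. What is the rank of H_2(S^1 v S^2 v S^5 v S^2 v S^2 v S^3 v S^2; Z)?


For a wedge of spheres, H_k (k>0) is free on one generator per sphere of dimension k.
Spheres of dimension 2: count = 4.
b_2 = 4

4


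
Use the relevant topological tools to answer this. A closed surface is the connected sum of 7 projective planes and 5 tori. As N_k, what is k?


Since a >= 1, the sum is non-orientable; each T^2 can be replaced by RP^2 # RP^2 (since T^2#RP^2 = 3RP^2).
Total crosscaps k = 7 + 2*5 = 17.
Check via chi: chi = 7*1 + 5*0 - (7+5-1)*2 = -15 = 2 - k = -15. Consistent.

17


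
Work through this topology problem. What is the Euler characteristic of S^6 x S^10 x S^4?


chi is multiplicative: chi(X x Y) = chi(X) chi(Y).
Each even-dim sphere has chi = 2. There are 3 factors.
chi = 2^3 = 8

8


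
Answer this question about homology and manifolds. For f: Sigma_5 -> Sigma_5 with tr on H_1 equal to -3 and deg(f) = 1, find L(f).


L(f) = tr(f_0*) - tr(f_1*) + tr(f_2*).
= 1 - (-3) + (1)
= 5

5


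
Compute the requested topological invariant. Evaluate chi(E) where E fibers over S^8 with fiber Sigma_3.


chi(S^8) = 2 (n even), chi(Sigma_3) = 2 - 2*3 = -4.
chi(E) = 2 * (-4) = -8

-8


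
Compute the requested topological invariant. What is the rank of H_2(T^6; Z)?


By the Kunneth formula, b_k(T^n) = C(n,k).
b_2(T^6) = C(6,2).
C(6,2) = 6!/(2!*4!) = 15

15


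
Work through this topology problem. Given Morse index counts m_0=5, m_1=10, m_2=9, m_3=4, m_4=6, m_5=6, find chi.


Morse theory: chi(M) = sum_k (-1)^k m_k where m_k = #(index-k critical points).
= (5) + (-10) + (9) + (-4) + (6) + (-6) = 0

0


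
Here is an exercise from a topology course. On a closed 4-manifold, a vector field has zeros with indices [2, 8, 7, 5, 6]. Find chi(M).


Poincare-Hopf: chi(M) = sum of indices of zeros.
chi = (2) + (8) + (7) + (5) + (6) = 28

28


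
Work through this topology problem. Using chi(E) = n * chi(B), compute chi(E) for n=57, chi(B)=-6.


For a finite covering: chi(E) = (number of sheets) * chi(B).
chi(E) = 57 * (-6) = -342

-342


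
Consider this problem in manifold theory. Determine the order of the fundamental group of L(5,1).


pi_1(L(p,q)) = Z/pZ for any q coprime to p.
|pi_1(L(5,1))| = 5

5


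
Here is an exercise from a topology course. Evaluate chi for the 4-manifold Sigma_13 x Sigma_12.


chi(Sigma_13) = 2 - 2*13 = -24
chi(Sigma_12) = 2 - 2*12 = -22
chi(product) = (-24) * (-22) = 528

528


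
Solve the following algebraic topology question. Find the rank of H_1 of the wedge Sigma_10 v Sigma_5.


For a wedge: H_1(A v B) = H_1(A) + H_1(B).
b_1(Sigma_10) = 20, b_1(Sigma_5) = 10.
b_1 = 20 + 10 = 30

30


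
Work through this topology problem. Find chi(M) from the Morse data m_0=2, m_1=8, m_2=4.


Morse theory: chi(M) = sum_k (-1)^k m_k where m_k = #(index-k critical points).
= (2) + (-8) + (4) = -2

-2


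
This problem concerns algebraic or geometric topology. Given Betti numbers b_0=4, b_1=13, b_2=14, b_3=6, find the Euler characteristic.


chi = sum_k (-1)^k b_k.
= (4) + (-13) + (14) + (-6)
= -1

-1


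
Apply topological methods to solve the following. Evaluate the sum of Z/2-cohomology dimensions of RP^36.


H^k(RP^36; Z/2) = Z/2 for each 0 <= k <= 36.
Total dimension = 36 + 1 = 37

37


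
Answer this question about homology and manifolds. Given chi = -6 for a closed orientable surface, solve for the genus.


chi = 2 - 2g for closed orientable surfaces.
-6 = 2 - 2g
2g = 2 - (-6) = 8
g = 4

4


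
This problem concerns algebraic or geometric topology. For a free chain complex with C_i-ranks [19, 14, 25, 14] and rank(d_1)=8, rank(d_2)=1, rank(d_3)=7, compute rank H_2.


rank H_k = rank(ker d_k) - rank(im d_{k+1}).
rank(ker d_2) = rank(C_2) - rank(d_2) = 25 - 1 = 24.
rank(im d_{2+1}) = 7.
rank H_2 = 24 - 7 = 17

17


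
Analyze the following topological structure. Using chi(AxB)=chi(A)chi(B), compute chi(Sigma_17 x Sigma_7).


chi(Sigma_17) = 2 - 2*17 = -32
chi(Sigma_7) = 2 - 2*7 = -12
chi(product) = (-32) * (-12) = 384

384


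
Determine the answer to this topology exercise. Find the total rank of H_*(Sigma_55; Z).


For Sigma_55: b_0 = 1, b_1 = 2g = 110, b_2 = 1.
Total = 1 + 110 + 1 = 112

112


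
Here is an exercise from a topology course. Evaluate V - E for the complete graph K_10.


K_10: V = 10, E = C(10,2) = 45.
chi = V - E = 10 - 45 = -35

-35


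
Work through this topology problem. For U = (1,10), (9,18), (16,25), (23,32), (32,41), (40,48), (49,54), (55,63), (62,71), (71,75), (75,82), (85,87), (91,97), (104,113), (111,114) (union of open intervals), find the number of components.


Sort and merge overlapping open intervals.
Merged: (1,32), (32,48), (49,54), (55,71), (71,75), (75,82), (85,87), (91,97), (104,114).
Number of components = 9

9
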